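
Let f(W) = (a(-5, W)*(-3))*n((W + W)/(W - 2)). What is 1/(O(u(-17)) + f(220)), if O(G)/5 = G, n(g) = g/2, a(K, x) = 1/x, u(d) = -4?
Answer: -218/4363 ≈ -0.049966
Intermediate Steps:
n(g) = g/2 (n(g) = g*(½) = g/2)
O(G) = 5*G
f(W) = -3/(-2 + W) (f(W) = (-3/W)*(((W + W)/(W - 2))/2) = (-3/W)*(((2*W)/(-2 + W))/2) = (-3/W)*((2*W/(-2 + W))/2) = (-3/W)*(W/(-2 + W)) = -3/(-2 + W))
1/(O(u(-17)) + f(220)) = 1/(5*(-4) - 3/(-2 + 220)) = 1/(-20 - 3/218) = 1/(-4363/218) = -218/4363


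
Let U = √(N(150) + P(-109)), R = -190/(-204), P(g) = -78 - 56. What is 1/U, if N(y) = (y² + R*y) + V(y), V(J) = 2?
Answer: √6504727/382631 ≈ 0.0066655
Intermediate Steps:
P(g) = -134
R = 95/102 (R = -190*(-1/204) = 95/102 ≈ 0.93137)
N(y) = 2 + y² + 95*y/102 (N(y) = (y² + 95*y/102) + 2 = 2 + y² + 95*y/102)
U = √6504727/17 (U = √((2 + 150² + (95/102)*150) - 134) = √((2 + 22500 + 2375/17) - 134) = √(384909/17 - 134) = √(382631/17) = √6504727/17 ≈ 150.03)
1/U = 1/(√6504727/17) = √6504727/382631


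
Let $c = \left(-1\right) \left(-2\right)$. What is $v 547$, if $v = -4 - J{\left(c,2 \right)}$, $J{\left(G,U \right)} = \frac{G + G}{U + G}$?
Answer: $-2735$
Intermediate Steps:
$c = 2$
$J{\left(G,U \right)} = \frac{2 G}{G + U}$
$v = -5$ ($v = -4 - 2 \cdot 2 \frac{1}{2 + 2} = -4 - 2 \cdot 2 \cdot \frac{1}{4} = -4 - 1 = -5$)
$v 547 = \left(-5\right) 547 = -2735$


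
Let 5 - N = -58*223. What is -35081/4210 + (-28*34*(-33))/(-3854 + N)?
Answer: -7457981/1529914 ≈ -4.8748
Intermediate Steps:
N = 12939 (N = 5 - (-58)*223 = 5 - 1*(-12934) = 5 + 12934 = 12939)
-35081/4210 + (-28*34*(-33))/(-3854 + N) = -35081/4210 + (-28*34*(-33))/(-3854 + 12939) = -35081*1/4210 - 952*(-33)/9085 = -35081/4210 + 31416*(1/9085) = -35081/4210 + 31416/9085 = -7457981/1529914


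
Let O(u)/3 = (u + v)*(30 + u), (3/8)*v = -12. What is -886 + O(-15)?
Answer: -3001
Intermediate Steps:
v = -32 (v = (8/3)*(-12) = -32)
O(u) = 3*(-32 + u)*(30 + u) (O(u) = 3*((u - 32)*(30 + u)) = 3*((-32 + u)*(30 + u)) = 3*(-32 + u)*(30 + u))
-886 + O(-15) = -886 + (-2880 - 6*(-15) + 3*(-15)²) = -886 + (-2880 + 90 + 3*225) = -886 + (-2880 + 90 + 675) = -886 - 2115 = -3001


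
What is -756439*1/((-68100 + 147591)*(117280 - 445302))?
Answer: 756439/26074796802 ≈ 2.9010e-5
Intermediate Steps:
-756439*1/((-68100 + 147591)*(117280 - 445302)) = -756439/((-328022*79491)) = -756439/(-26074796802) = -756439*(-1/26074796802) = 756439/26074796802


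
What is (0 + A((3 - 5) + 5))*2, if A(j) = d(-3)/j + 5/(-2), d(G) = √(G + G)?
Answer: -5 + 2*I*√6/3 ≈ -5.0 + 1.633*I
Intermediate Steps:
d(G) = √2*√G (d(G) = √(2*G) = √2*√G)
A(j) = -5/2 + I*√6/j (A(j) = (√2*√(-3))/j + 5/(-2) = (√2*(I*√3))/j + 5*(-½) = (I*√6)/j - 5/2 = I*√6/j - 5/2 = -5/2 + I*√6/j)
(0 + A((3 - 5) + 5))*2 = (0 + (-5/2 + I*√6/((3 - 5) + 5)))*2 = (0 + (-5/2 + I*√6/(-2 + 5)))*2 = (0 + (-5/2 + I*√6/3))*2 = (-5/2 + I*√6/3)*2 = -5 + 2*I*√6/3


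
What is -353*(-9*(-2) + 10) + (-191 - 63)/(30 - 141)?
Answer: -1096870/111 ≈ -9881.7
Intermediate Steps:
-353*(-9*(-2) + 10) + (-191 - 63)/(30 - 141) = -353*(18 + 10) - 254/(-111) = -353*28 - 254*(-1/111) = -9884 + 254/111 = -1096870/111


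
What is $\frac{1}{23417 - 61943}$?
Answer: $- \frac{1}{38526} \approx -2.5956 \cdot 10^{-5}$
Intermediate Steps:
$\frac{1}{23417 - 61943} = \frac{1}{-38526} = - \frac{1}{38526}$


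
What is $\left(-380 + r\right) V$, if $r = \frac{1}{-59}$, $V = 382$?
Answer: $- \frac{8564822}{59} \approx -1.4517 \cdot 10^{5}$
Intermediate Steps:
$r = - \frac{1}{59} \approx -0.016949$
$\left(-380 + r\right) V = \left(-380 - \frac{1}{59}\right) 382 = \left(- \frac{22421}{59}\right) 382 = - \frac{8564822}{59}$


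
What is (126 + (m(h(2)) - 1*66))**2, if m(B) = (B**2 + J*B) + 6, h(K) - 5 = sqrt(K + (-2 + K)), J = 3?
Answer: 12002 + 2808*sqrt(2) ≈ 15973.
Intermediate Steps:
h(K) = 5 + sqrt(-2 + 2*K) (h(K) = 5 + sqrt(K + (-2 + K)) = 5 + sqrt(-2 + 2*K))
m(B) = 6 + B**2 + 3*B (m(B) = (B**2 + 3*B) + 6 = 6 + B**2 + 3*B)
(126 + (m(h(2)) - 1*66))**2 = (126 + ((6 + (5 + sqrt(-2 + 2*2))**2 + 3*(5 + sqrt(-2 + 2*2))) - 1*66))**2 = (126 + ((6 + (5 + sqrt(-2 + 4))**2 + 3*(5 + sqrt(-2 + 4))) - 66))**2 = (126 + ((6 + (5 + sqrt(2))**2 + 3*(5 + sqrt(2))) - 66))**2 = (126 + ((6 + (5 + sqrt(2))**2 + (15 + 3*sqrt(2))) - 66))**2 = (126 + ((21 + (5 + sqrt(2))**2 + 3*sqrt(2)) - 66))**2 = (126 + (-45 + (5 + sqrt(2))**2 + 3*sqrt(2)))**2 = (81 + (5 + sqrt(2))**2 + 3*sqrt(2))**2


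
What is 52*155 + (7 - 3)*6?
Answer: 8084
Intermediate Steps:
52*155 + (7 - 3)*6 = 8060 + 4*6 = 8060 + 24 = 8084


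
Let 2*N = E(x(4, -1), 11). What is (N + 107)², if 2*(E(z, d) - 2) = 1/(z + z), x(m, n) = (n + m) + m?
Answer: 36590401/3136 ≈ 11668.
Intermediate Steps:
x(m, n) = n + 2*m (x(m, n) = (m + n) + m = n + 2*m)
E(z, d) = 2 + 1/(4*z) (E(z, d) = 2 + 1/(2*(z + z)) = 2 + 1/(2*((2*z))) = 2 + (1/(2*z))/2 = 2 + 1/(4*z))
N = 57/56 (N = (2 + 1/(4*(-1 + 2*4)))/2 = (2 + 1/(4*(-1 + 8)))/2 = (2 + (¼)/7)/2 = (2 + (¼)*(⅐))/2 = (2 + 1/28)/2 = (½)*(57/28) = 57/56 ≈ 1.0179)
(N + 107)² = (57/56 + 107)² = (6049/56)² = 36590401/3136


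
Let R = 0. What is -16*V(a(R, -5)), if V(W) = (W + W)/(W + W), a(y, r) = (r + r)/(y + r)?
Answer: -16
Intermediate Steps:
a(y, r) = 2*r/(r + y) (a(y, r) = (2*r)/(r + y) = 2*r/(r + y))
V(W) = 1 (V(W) = (2*W)/((2*W)) = (2*W)*(1/(2*W)) = 1)
-16*V(a(R, -5)) = -16*1 = -16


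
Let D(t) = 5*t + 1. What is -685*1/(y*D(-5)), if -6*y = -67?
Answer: 685/268 ≈ 2.5560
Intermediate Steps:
y = 67/6 (y = -⅙*(-67) = 67/6 ≈ 11.167)
D(t) = 1 + 5*t
-685*1/(y*D(-5)) = -685*6/(67*(1 + 5*(-5))) = -685*6/(67*(1 - 25)) = -685/((-24*67/6)) = -685/(-268) = -685*(-1/268) = 685/268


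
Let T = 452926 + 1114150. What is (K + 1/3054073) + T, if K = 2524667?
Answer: 12496481819240/3054073 ≈ 4.0917e+6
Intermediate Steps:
T = 1567076
(K + 1/3054073) + T = (2524667 + 1/3054073) + 1567076 = 7710517318692/3054073 + 1567076 = 12496481819240/3054073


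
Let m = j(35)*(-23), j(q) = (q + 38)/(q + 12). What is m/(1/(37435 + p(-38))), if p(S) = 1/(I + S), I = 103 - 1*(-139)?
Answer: -12822088139/9588 ≈ -1.3373e+6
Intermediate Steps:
j(q) = (38 + q)/(12 + q)
I = 242 (I = 103 + 139 = 242)
m = -1679/47 (m = ((38 + 35)/(12 + 35))*(-23) = (73/47)*(-23) = -1679/47 ≈ -35.723)
p(S) = 1/(242 + S)
m/(1/(37435 + p(-38))) = -(62853365/47 + 1679/(47*(242 - 38))) = -1679/(47*(1/(37435 + 1/204))) = -1679/(47*(1/(7636741/204))) = -1679/(47*204/7636741) = -1679/47*7636741/204 = -12822088139/9588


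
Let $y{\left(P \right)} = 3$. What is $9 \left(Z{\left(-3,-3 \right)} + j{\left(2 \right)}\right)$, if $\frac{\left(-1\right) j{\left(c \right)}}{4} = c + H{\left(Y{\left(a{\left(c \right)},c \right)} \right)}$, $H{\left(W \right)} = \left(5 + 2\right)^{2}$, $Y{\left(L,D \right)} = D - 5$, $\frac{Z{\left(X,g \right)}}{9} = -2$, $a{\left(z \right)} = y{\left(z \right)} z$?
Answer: $-1998$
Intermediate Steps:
$a{\left(z \right)} = 3 z$
$Z{\left(X,g \right)} = -18$ ($Z{\left(X,g \right)} = 9 \left(-2\right) = -18$)
$Y{\left(L,D \right)} = -5 + D$
$H{\left(W \right)} = 49$ ($H{\left(W \right)} = 7^{2} = 49$)
$j{\left(c \right)} = -196 - 4 c$ ($j{\left(c \right)} = - 4 \left(c + 49\right) = - 4 \left(49 + c\right) = -196 - 4 c$)
$9 \left(Z{\left(-3,-3 \right)} + j{\left(2 \right)}\right) = 9 \left(-18 - 204\right) = 9 \left(-222\right) = -1998$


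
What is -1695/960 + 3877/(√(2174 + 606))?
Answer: -113/64 + 3877*√695/1390 ≈ 71.766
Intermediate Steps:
-1695/960 + 3877/(√(2174 + 606)) = -1695*1/960 + 3877/(√2780) = -113/64 + 3877/((2*√695)) = -113/64 + 3877*(√695/1390) = -113/64 + 3877*√695/1390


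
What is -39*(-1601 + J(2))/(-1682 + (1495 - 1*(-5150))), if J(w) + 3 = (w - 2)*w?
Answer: 62556/4963 ≈ 12.604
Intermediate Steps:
J(w) = -3 + w*(-2 + w) (J(w) = -3 + (w - 2)*w = -3 + (-2 + w)*w = -3 + w*(-2 + w))
-39*(-1601 + J(2))/(-1682 + (1495 - 1*(-5150))) = -39*(-1601 + (-3 + 2**2 - 2*2))/(-1682 + (1495 - 1*(-5150))) = -39*(-1601 + (-3 + 4 - 4))/(-1682 + (1495 + 5150)) = -39*(-1601 - 3)/(-1682 + 6645) = -(-62556)/4963 = -39*(-1604/4963) = 62556/4963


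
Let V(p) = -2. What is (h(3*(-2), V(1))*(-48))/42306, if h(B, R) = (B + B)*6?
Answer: 576/7051 ≈ 0.081691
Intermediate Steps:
h(B, R) = 12*B (h(B, R) = (2*B)*6 = 12*B)
(h(3*(-2), V(1))*(-48))/42306 = ((12*(3*(-2)))*(-48))/42306 = ((12*(-6))*(-48))*(1/42306) = -72*(-48)*(1/42306) = 3456*(1/42306) = 576/7051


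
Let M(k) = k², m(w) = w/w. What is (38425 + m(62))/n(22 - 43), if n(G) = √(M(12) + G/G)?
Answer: 38426*√145/145 ≈ 3191.1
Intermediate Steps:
m(w) = 1
n(G) = √145 (n(G) = √(12² + G/G) = √(144 + 1) = √145)
(38425 + m(62))/n(22 - 43) = (38425 + 1)/(√145) = 38426*(√145/145) = 38426*√145/145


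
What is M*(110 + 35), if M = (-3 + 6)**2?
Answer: 1305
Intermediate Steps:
M = 9 (M = 3**2 = 9)
M*(110 + 35) = 9*(110 + 35) = 9*145 = 1305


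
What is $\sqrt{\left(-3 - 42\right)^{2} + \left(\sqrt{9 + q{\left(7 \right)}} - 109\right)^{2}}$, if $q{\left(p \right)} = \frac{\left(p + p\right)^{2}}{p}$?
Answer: $\sqrt{13943 - 218 \sqrt{37}} \approx 112.33$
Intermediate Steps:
$q{\left(p \right)} = 4 p$ ($q{\left(p \right)} = \frac{\left(2 p\right)^{2}}{p} = \frac{4 p^{2}}{p} = 4 p$)
$\sqrt{\left(-3 - 42\right)^{2} + \left(\sqrt{9 + q{\left(7 \right)}} - 109\right)^{2}} = \sqrt{\left(-3 - 42\right)^{2} + \left(\sqrt{9 + 4 \cdot 7} - 109\right)^{2}} = \sqrt{\left(-45\right)^{2} + \left(\sqrt{9 + 28} - 109\right)^{2}} = \sqrt{2025 + \left(\sqrt{37} - 109\right)^{2}} = \sqrt{2025 + \left(-109 + \sqrt{37}\right)^{2}}$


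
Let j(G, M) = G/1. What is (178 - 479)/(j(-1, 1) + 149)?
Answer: -301/148 ≈ -2.0338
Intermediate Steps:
j(G, M) = G (j(G, M) = G*1 = G)
(178 - 479)/(j(-1, 1) + 149) = (178 - 479)/(-1 + 149) = -301/148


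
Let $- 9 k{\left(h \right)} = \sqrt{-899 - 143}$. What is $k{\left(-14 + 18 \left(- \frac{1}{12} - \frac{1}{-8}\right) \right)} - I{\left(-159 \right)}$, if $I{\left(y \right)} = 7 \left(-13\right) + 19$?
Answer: $72 - \frac{i \sqrt{1042}}{9} \approx 72.0 - 3.5867 i$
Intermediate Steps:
$k{\left(h \right)} = - \frac{i \sqrt{1042}}{9}$ ($k{\left(h \right)} = - \frac{\sqrt{-899 - 143}}{9} = - \frac{\sqrt{-1042}}{9} = - \frac{i \sqrt{1042}}{9}$)
$I{\left(y \right)} = -72$ ($I{\left(y \right)} = -91 + 19 = -72$)
$k{\left(-14 + 18 \left(- \frac{1}{12} - \frac{1}{-8}\right) \right)} - I{\left(-159 \right)} = - \frac{i \sqrt{1042}}{9} - -72 = - \frac{i \sqrt{1042}}{9} + 72 = 72 - \frac{i \sqrt{1042}}{9}$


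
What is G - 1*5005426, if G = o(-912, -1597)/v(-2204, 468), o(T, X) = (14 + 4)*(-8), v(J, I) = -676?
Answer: -845916958/169 ≈ -5.0054e+6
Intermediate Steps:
o(T, X) = -144 (o(T, X) = 18*(-8) = -144)
G = 36/169 (G = -144/(-676) = -144*(-1/676) = 36/169 ≈ 0.21302)
G - 1*5005426 = 36/169 - 1*5005426 = 36/169 - 5005426 = -845916958/169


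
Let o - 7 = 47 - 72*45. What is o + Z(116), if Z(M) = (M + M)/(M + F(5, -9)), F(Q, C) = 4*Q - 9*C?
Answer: -691130/217 ≈ -3184.9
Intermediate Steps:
o = -3186 (o = 7 + (47 - 72*45) = 7 + (47 - 3240) = 7 - 3193 = -3186)
F(Q, C) = -9*C + 4*Q
Z(M) = 2*M/(101 + M) (Z(M) = (M + M)/(M + (-9*(-9) + 4*5)) = (2*M)/(M + (81 + 20)) = (2*M)/(M + 101) = (2*M)/(101 + M) = 2*M/(101 + M))
o + Z(116) = -3186 + 2*116/(101 + 116) = -3186 + 2*116/217 = -3186 + 2*116*(1/217) = -3186 + 232/217 = -691130/217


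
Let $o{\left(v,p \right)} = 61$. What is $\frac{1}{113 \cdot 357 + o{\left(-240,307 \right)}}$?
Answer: $\frac{1}{40402} \approx 2.4751 \cdot 10^{-5}$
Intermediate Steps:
$\frac{1}{113 \cdot 357 + o{\left(-240,307 \right)}} = \frac{1}{113 \cdot 357 + 61} = \frac{1}{40341 + 61} = \frac{1}{40402}$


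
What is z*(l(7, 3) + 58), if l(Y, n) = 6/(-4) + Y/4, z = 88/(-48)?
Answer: -2563/24 ≈ -106.79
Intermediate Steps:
z = -11/6 (z = 88*(-1/48) = -11/6 ≈ -1.8333)
l(Y, n) = -3/2 + Y/4 (l(Y, n) = 6*(-¼) + Y*(¼) = -3/2 + Y/4)
z*(l(7, 3) + 58) = -11*((-3/2 + (¼)*7) + 58)/6 = -11*((-3/2 + 7/4) + 58)/6 = -11*(¼ + 58)/6 = -11/6*233/4 = -2563/24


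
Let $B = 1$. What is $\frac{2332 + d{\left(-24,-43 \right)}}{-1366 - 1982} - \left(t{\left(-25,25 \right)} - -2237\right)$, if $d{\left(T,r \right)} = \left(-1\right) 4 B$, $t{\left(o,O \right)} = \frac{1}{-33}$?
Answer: $- \frac{6867394}{3069} \approx -2237.7$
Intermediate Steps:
$t{\left(o,O \right)} = - \frac{1}{33}$
$d{\left(T,r \right)} = -4$ ($d{\left(T,r \right)} = \left(-1\right) 4 \cdot 1 = \left(-4\right) 1 = -4$)
$\frac{2332 + d{\left(-24,-43 \right)}}{-1366 - 1982} - \left(t{\left(-25,25 \right)} - -2237\right) = \frac{2332 - 4}{-1366 - 1982} - \left(- \frac{1}{33} - -2237\right) = \frac{2328}{-3348} - \left(- \frac{1}{33} + 2237\right) = 2328 \left(- \frac{1}{3348}\right) - \frac{73820}{33} = - \frac{194}{279} - \frac{73820}{33} = - \frac{6867394}{3069}$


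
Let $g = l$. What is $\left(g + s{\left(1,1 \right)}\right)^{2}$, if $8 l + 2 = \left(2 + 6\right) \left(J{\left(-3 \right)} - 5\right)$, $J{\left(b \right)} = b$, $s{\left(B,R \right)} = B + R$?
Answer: $\frac{625}{16} \approx 39.063$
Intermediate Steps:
$l = - \frac{33}{4}$ ($l = - \frac{1}{4} + \frac{\left(2 + 6\right) \left(-3 - 5\right)}{8} = - \frac{1}{4} + \frac{8 \left(-8\right)}{8} = - \frac{1}{4} + \frac{1}{8} \left(-64\right) = - \frac{1}{4} - 8 = - \frac{33}{4} \approx -8.25$)
$g = - \frac{33}{4} \approx -8.25$
$\left(g + s{\left(1,1 \right)}\right)^{2} = \left(- \frac{33}{4} + \left(1 + 1\right)\right)^{2} = \left(- \frac{33}{4} + 2\right)^{2} = \left(- \frac{25}{4}\right)^{2} = \frac{625}{16}$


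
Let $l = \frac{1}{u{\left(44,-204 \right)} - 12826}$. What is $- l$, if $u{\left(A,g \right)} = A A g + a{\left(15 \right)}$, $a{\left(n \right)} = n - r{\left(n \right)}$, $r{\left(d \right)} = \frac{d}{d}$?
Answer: $\frac{1}{407756} \approx 2.4524 \cdot 10^{-6}$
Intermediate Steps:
$r{\left(d \right)} = 1$
$a{\left(n \right)} = -1 + n$ ($a{\left(n \right)} = n - 1 = -1 + n$)
$u{\left(A,g \right)} = 14 + g A^{2}$ ($u{\left(A,g \right)} = A A g + \left(-1 + 15\right) = A^{2} g + 14 = g A^{2} + 14 = 14 + g A^{2}$)
$l = - \frac{1}{407756}$ ($l = \frac{1}{\left(14 - 204 \cdot 44^{2}\right) - 12826} = \frac{1}{\left(14 - 394944\right) - 12826} = \frac{1}{-394930 - 12826} = \frac{1}{-407756} = - \frac{1}{407756} \approx -2.4524 \cdot 10^{-6}$)
$- l = \left(-1\right) \left(- \frac{1}{407756}\right) = \frac{1}{407756}$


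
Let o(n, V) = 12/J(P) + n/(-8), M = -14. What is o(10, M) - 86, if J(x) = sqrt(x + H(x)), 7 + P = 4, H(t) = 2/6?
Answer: -349/4 - 3*I*sqrt(6) ≈ -87.25 - 7.3485*I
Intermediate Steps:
H(t) = 1/3 (H(t) = 2*(1/6) = 1/3)
P = -3 (P = -7 + 4 = -3)
J(x) = sqrt(1/3 + x) (J(x) = sqrt(x + 1/3) = sqrt(1/3 + x))
o(n, V) = -n/8 - 3*I*sqrt(6) (o(n, V) = 12/((sqrt(3 + 9*(-3))/3)) + n/(-8) = 12/((sqrt(3 - 27)/3)) + n*(-1/8) = 12/((sqrt(-24)/3)) - n/8 = 12/(((2*I*sqrt(6))/3)) - n/8 = 12/((2*I*sqrt(6)/3)) - n/8 = 12*(-I*sqrt(6)/4) - n/8 = -3*I*sqrt(6) - n/8 = -n/8 - 3*I*sqrt(6))
o(10, M) - 86 = (-1/8*10 - 3*I*sqrt(6)) - 86 = (-5/4 - 3*I*sqrt(6)) - 86 = -349/4 - 3*I*sqrt(6)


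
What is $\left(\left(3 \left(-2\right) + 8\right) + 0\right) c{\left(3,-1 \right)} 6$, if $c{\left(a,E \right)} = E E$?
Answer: $12$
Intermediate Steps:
$c{\left(a,E \right)} = E^{2}$
$\left(\left(3 \left(-2\right) + 8\right) + 0\right) c{\left(3,-1 \right)} 6 = \left(\left(3 \left(-2\right) + 8\right) + 0\right) \left(-1\right)^{2} \cdot 6 = \left(\left(-6 + 8\right) + 0\right) 1 \cdot 6 = \left(2 + 0\right) 1 \cdot 6 = 2 \cdot 1 \cdot 6 = 2 \cdot 6 = 12$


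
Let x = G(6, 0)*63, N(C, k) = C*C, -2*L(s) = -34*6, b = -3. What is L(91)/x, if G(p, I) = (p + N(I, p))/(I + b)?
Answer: -17/21 ≈ -0.80952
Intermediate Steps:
L(s) = 102 (L(s) = -(-17)*6 = -½*(-204) = 102)
N(C, k) = C²
G(p, I) = (p + I²)/(-3 + I) (G(p, I) = (p + I²)/(I - 3) = (p + I²)/(-3 + I))
x = -126 (x = ((6 + 0²)/(-3 + 0))*63 = ((6 + 0)/(-3))*63 = -⅓*6*63 = -2*63 = -126)
L(91)/x = 102/(-126) = 102*(-1/126) = -17/21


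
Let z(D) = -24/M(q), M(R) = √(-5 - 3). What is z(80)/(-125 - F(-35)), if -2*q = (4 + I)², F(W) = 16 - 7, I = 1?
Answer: -3*I*√2/67 ≈ -0.063323*I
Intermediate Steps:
F(W) = 9
q = -25/2 (q = -(4 + 1)²/2 = -½*5² = -½*25 = -25/2 ≈ -12.500)
M(R) = 2*I*√2 (M(R) = √(-8) = 2*I*√2)
z(D) = 6*I*√2 (z(D) = -24*(-I*√2/4) = -(-6)*I*√2 = 6*I*√2)
z(80)/(-125 - F(-35)) = (6*I*√2)/(-125 - 1*9) = (6*I*√2)/(-125 - 9) = (6*I*√2)/(-134) = (6*I*√2)*(-1/134) = -3*I*√2/67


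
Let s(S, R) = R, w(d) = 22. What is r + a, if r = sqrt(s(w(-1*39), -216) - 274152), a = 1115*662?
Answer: 738130 + 8*I*sqrt(4287) ≈ 7.3813e+5 + 523.8*I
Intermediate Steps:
a = 738130
r = 8*I*sqrt(4287) (r = sqrt(-216 - 274152) = sqrt(-274368) = 8*I*sqrt(4287) ≈ 523.8*I)
r + a = 8*I*sqrt(4287) + 738130 = 738130 + 8*I*sqrt(4287)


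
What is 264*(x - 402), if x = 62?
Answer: -89760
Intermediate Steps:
264*(x - 402) = 264*(62 - 402) = 264*(-340) = -89760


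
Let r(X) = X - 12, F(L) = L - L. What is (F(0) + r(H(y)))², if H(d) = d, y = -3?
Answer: 225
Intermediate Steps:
F(L) = 0
r(X) = -12 + X
(F(0) + r(H(y)))² = (0 + (-12 - 3))² = (0 - 15)² = (-15)² = 225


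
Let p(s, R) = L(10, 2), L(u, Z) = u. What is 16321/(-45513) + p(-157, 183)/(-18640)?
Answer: -30467857/84836232 ≈ -0.35914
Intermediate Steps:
p(s, R) = 10
16321/(-45513) + p(-157, 183)/(-18640) = 16321/(-45513) + 10/(-18640) = 16321*(-1/45513) + 10*(-1/18640) = -16321/45513 - 1/1864 = -30467857/84836232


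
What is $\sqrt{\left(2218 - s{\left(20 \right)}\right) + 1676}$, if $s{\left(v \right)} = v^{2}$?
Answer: $\sqrt{3494} \approx 59.11$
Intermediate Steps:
$\sqrt{\left(2218 - s{\left(20 \right)}\right) + 1676} = \sqrt{\left(2218 - 20^{2}\right) + 1676} = \sqrt{\left(2218 - 400\right) + 1676} = \sqrt{1818 + 1676} = \sqrt{3494}$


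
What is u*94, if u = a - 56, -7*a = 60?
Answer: -42488/7 ≈ -6069.7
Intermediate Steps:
a = -60/7 (a = -⅐*60 = -60/7 ≈ -8.5714)
u = -452/7 (u = -60/7 - 56 = -452/7 ≈ -64.571)
u*94 = -452/7*94 = -42488/7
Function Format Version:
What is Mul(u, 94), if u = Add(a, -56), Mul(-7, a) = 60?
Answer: Rational(-42488, 7) ≈ -6069.7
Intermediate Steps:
a = Rational(-60, 7) (a = Mul(Rational(-1, 7), 60) = Rational(-60, 7) ≈ -8.5714)
u = Rational(-452, 7) (u = Add(Rational(-60, 7), -56) = Rational(-452, 7) ≈ -64.571)
Mul(u, 94) = Mul(Rational(-452, 7), 94) = Rational(-42488, 7)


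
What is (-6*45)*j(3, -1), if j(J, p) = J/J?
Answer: -270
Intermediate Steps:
j(J, p) = 1
(-6*45)*j(3, -1) = -6*45*1 = -270*1 = -270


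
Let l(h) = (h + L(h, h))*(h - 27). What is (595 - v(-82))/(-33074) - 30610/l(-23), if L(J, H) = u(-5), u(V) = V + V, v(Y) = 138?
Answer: -101314919/5457210 ≈ -18.565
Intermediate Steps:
u(V) = 2*V
L(J, H) = -10 (L(J, H) = 2*(-5) = -10)
l(h) = (-27 + h)*(-10 + h) (l(h) = (h - 10)*(h - 27) = (-10 + h)*(-27 + h) = (-27 + h)*(-10 + h))
(595 - v(-82))/(-33074) - 30610/l(-23) = (595 - 1*138)/(-33074) - 30610/(270 + (-23)**2 - 37*(-23)) = (595 - 138)*(-1/33074) - 30610/(270 + 529 + 851) = 457*(-1/33074) - 30610/1650 = -457/33074 - 30610*1/1650 = -457/33074 - 3061/165 = -101314919/5457210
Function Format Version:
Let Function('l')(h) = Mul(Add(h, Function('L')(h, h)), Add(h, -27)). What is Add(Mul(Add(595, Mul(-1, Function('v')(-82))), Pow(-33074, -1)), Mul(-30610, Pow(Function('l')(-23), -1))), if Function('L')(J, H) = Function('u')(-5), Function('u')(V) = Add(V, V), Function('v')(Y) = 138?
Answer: Rational(-101314919, 5457210) ≈ -18.565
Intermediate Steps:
Function('u')(V) = Mul(2, V)
Function('L')(J, H) = -10 (Function('L')(J, H) = Mul(2, -5) = -10)
Function('l')(h) = Mul(Add(-27, h), Add(-10, h)) (Function('l')(h) = Mul(Add(h, -10), Add(h, -27)) = Mul(Add(-10, h), Add(-27, h)) = Mul(Add(-27, h), Add(-10, h)))
Add(Mul(Add(595, Mul(-1, Function('v')(-82))), Pow(-33074, -1)), Mul(-30610, Pow(Function('l')(-23), -1))) = Add(Mul(Add(595, Mul(-1, 138)), Pow(-33074, -1)), Mul(-30610, Pow(Add(270, Pow(-23, 2), Mul(-37, -23)), -1))) = Add(Mul(Add(595, -138), Rational(-1, 33074)), Mul(-30610, Pow(Add(270, 529, 851), -1))) = Add(Mul(457, Rational(-1, 33074)), Mul(-30610, Pow(1650, -1))) = Add(Rational(-457, 33074), Mul(-30610, Rational(1, 1650))) = Add(Rational(-457, 33074), Rational(-3061, 165)) = Rational(-101314919, 5457210)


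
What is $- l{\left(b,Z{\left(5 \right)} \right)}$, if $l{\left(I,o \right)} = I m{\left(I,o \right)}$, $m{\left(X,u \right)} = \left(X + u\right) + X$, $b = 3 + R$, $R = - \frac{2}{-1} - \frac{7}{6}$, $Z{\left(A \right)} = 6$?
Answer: $- \frac{943}{18} \approx -52.389$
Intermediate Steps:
$R = \frac{5}{6}$ ($R = \left(-2\right) \left(-1\right) - \frac{7}{6} = 2 - \frac{7}{6} = \frac{5}{6} \approx 0.83333$)
$b = \frac{23}{6}$ ($b = 3 + \frac{5}{6} = \frac{23}{6} \approx 3.8333$)
$m{\left(X,u \right)} = u + 2 X$
$l{\left(I,o \right)} = I \left(o + 2 I\right)$
$- l{\left(b,Z{\left(5 \right)} \right)} = - \frac{23 \left(6 + 2 \cdot \frac{23}{6}\right)}{6} = - \frac{23 \left(6 + \frac{23}{3}\right)}{6} = - \frac{23 \cdot 41}{6 \cdot 3} = \left(-1\right) \frac{943}{18} = - \frac{943}{18}$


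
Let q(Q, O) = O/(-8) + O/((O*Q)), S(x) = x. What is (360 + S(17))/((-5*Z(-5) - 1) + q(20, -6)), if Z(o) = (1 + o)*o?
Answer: -1885/501 ≈ -3.7625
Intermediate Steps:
Z(o) = o*(1 + o)
q(Q, O) = 1/Q - O/8 (q(Q, O) = O*(-⅛) + O*(1/(O*Q)) = -O/8 + 1/Q = 1/Q - O/8)
(360 + S(17))/((-5*Z(-5) - 1) + q(20, -6)) = (360 + 17)/((-(-25)*(1 - 5) - 1) + (1/20 - ⅛*(-6))) = 377/((-(-25)*(-4) - 1) + (1/20 + ¾)) = 377/((-5*20 - 1) + ⅘) = 377/((-100 - 1) + ⅘) = 377/(-101 + ⅘) = 377/(-501/5) = 377*(-5/501) = -1885/501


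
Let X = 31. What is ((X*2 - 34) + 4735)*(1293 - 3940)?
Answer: -12607661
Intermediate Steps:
((X*2 - 34) + 4735)*(1293 - 3940) = ((31*2 - 34) + 4735)*(1293 - 3940) = ((62 - 34) + 4735)*(-2647) = (28 + 4735)*(-2647) = 4763*(-2647) = -12607661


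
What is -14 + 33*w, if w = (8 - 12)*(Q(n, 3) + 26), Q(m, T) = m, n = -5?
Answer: -2786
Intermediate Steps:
w = -84 (w = (8 - 12)*(-5 + 26) = -4*21 = -84)
-14 + 33*w = -14 + 33*(-84) = -14 - 2772 = -2786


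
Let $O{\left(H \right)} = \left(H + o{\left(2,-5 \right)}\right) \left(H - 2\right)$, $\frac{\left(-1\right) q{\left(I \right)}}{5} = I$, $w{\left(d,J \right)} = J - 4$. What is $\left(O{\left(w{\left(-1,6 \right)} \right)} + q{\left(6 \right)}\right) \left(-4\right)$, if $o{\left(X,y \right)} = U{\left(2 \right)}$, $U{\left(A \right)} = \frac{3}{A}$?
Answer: $120$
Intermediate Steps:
$w{\left(d,J \right)} = -4 + J$ ($w{\left(d,J \right)} = J - 4 = -4 + J$)
$o{\left(X,y \right)} = \frac{3}{2}$
$q{\left(I \right)} = - 5 I$
$O{\left(H \right)} = \left(-2 + H\right) \left(\frac{3}{2} + H\right)$ ($O{\left(H \right)} = \left(H + \frac{3}{2}\right) \left(H - 2\right) = \left(\frac{3}{2} + H\right) \left(-2 + H\right) = \left(-2 + H\right) \left(\frac{3}{2} + H\right)$)
$\left(O{\left(w{\left(-1,6 \right)} \right)} + q{\left(6 \right)}\right) \left(-4\right) = \left(\left(-3 + \left(-4 + 6\right)^{2} - \frac{-4 + 6}{2}\right) - 30\right) \left(-4\right) = \left(\left(-3 + 2^{2} - 1\right) - 30\right) \left(-4\right) = \left(\left(-3 + 4 - 1\right) - 30\right) \left(-4\right) = \left(0 - 30\right) \left(-4\right) = \left(-30\right) \left(-4\right) = 120$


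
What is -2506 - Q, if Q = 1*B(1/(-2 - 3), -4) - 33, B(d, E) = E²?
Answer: -2489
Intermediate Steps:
Q = -17 (Q = 1*(-4)² - 33 = 1*16 - 33 = 16 - 33 = -17)
-2506 - Q = -2506 - 1*(-17) = -2506 + 17 = -2489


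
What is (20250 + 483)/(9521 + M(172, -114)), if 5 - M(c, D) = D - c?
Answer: 20733/9812 ≈ 2.1130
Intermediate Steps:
M(c, D) = 5 + c - D (M(c, D) = 5 - (D - c) = 5 + (c - D) = 5 + c - D)
(20250 + 483)/(9521 + M(172, -114)) = (20250 + 483)/(9521 + (5 + 172 - 1*(-114))) = 20733/(9521 + (5 + 172 + 114)) = 20733/(9521 + 291) = 20733/9812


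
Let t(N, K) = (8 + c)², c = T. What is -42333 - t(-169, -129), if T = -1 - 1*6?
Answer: -42334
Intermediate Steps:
T = -7 (T = -1 - 6 = -7)
c = -7
t(N, K) = 1 (t(N, K) = (8 - 7)² = 1² = 1)
-42333 - t(-169, -129) = -42333 - 1*1 = -42333 - 1 = -42334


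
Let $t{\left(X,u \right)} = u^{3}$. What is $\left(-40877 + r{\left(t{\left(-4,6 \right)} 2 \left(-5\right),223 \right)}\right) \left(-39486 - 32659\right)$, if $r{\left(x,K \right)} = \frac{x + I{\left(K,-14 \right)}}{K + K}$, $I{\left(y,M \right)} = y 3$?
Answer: $\frac{1315393307785}{446} \approx 2.9493 \cdot 10^{9}$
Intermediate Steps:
$I{\left(y,M \right)} = 3 y$
$r{\left(x,K \right)} = \frac{x + 3 K}{2 K}$ ($r{\left(x,K \right)} = \frac{x + 3 K}{K + K} = \frac{x + 3 K}{2 K}$)
$\left(-40877 + r{\left(t{\left(-4,6 \right)} 2 \left(-5\right),223 \right)}\right) \left(-39486 - 32659\right) = \left(-40877 + \frac{6^{3} \cdot 2 \left(-5\right) + 3 \cdot 223}{2 \cdot 223}\right) \left(-39486 - 32659\right) = \left(-40877 + \frac{1}{2} \cdot \frac{1}{223} \left(216 \cdot 2 \left(-5\right) + 669\right)\right) \left(-72145\right) = \left(-40877 + \frac{1}{2} \cdot \frac{1}{223} \left(432 \left(-5\right) + 669\right)\right) \left(-72145\right) = \left(-40877 + \frac{1}{2} \cdot \frac{1}{223} \left(-2160 + 669\right)\right) \left(-72145\right) = \left(-40877 + \frac{1}{2} \cdot \frac{1}{223} \left(-1491\right)\right) \left(-72145\right) = \left(-40877 - \frac{1491}{446}\right) \left(-72145\right) = \left(- \frac{18232633}{446}\right) \left(-72145\right) = \frac{1315393307785}{446}$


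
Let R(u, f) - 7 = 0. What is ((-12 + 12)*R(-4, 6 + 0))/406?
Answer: 0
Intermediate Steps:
R(u, f) = 7 (R(u, f) = 7 + 0 = 7)
((-12 + 12)*R(-4, 6 + 0))/406 = ((-12 + 12)*7)/406 = (0*7)*(1/406) = 0*(1/406) = 0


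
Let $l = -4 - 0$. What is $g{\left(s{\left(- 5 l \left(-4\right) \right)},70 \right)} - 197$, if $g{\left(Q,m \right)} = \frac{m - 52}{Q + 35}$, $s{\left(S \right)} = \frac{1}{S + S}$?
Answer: $- \frac{1100123}{5599} \approx -196.49$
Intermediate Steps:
$l = -4$ ($l = -4 + 0 = -4$)
$s{\left(S \right)} = \frac{1}{2 S}$
$g{\left(Q,m \right)} = \frac{-52 + m}{35 + Q}$
$g{\left(s{\left(- 5 l \left(-4\right) \right)},70 \right)} - 197 = \frac{-52 + 70}{35 + \frac{1}{2 \left(-5\right) \left(-4\right) \left(-4\right)}} - 197 = \frac{1}{35 + \frac{1}{2 \cdot 20 \left(-4\right)}} 18 - 197 = \frac{1}{35 + \frac{1}{2 \left(-80\right)}} 18 - 197 = \frac{1}{35 + \frac{1}{2} \left(- \frac{1}{80}\right)} 18 - 197 = \frac{1}{35 - \frac{1}{160}} \cdot 18 - 197 = \frac{1}{\frac{5599}{160}} \cdot 18 - 197 = \frac{160}{5599} \cdot 18 - 197 = \frac{2880}{5599} - 197 = - \frac{1100123}{5599}$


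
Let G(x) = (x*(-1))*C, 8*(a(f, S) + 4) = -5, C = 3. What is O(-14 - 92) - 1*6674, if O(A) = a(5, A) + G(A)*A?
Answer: -323093/8 ≈ -40387.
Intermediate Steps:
a(f, S) = -37/8 (a(f, S) = -4 + (⅛)*(-5) = -4 - 5/8 = -37/8)
G(x) = -3*x (G(x) = (x*(-1))*3 = -x*3 = -3*x)
O(A) = -37/8 - 3*A² (O(A) = -37/8 + (-3*A)*A = -37/8 - 3*A²)
O(-14 - 92) - 1*6674 = (-37/8 - 3*(-14 - 92)²) - 1*6674 = (-37/8 - 3*(-106)²) - 6674 = (-37/8 - 3*11236) - 6674 = (-37/8 - 33708) - 6674 = -269701/8 - 6674 = -323093/8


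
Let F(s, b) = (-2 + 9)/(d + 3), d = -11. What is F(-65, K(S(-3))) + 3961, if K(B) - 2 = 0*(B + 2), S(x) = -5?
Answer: 31681/8 ≈ 3960.1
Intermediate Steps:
K(B) = 2 (K(B) = 2 + 0*(B + 2) = 2 + 0*(2 + B) = 2 + 0 = 2)
F(s, b) = -7/8 (F(s, b) = (-2 + 9)/(-11 + 3) = 7/(-8) = 7*(-⅛) = -7/8)
F(-65, K(S(-3))) + 3961 = -7/8 + 3961 = 31681/8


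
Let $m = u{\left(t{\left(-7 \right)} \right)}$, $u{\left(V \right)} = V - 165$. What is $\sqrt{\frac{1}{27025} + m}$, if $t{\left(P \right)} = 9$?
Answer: $\frac{i \sqrt{4557386819}}{5405} \approx 12.49 i$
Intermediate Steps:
$u{\left(V \right)} = -165 + V$
$m = -156$ ($m = -165 + 9 = -156$)
$\sqrt{\frac{1}{27025} + m} = \sqrt{\frac{1}{27025} - 156} = \sqrt{- \frac{4215899}{27025}} = \frac{i \sqrt{4557386819}}{5405}$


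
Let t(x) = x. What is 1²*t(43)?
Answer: 43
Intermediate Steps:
1²*t(43) = 1²*43 = 1*43 = 43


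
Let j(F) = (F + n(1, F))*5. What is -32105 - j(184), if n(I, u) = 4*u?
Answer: -36705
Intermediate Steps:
j(F) = 25*F (j(F) = (F + 4*F)*5 = (5*F)*5 = 25*F)
-32105 - j(184) = -32105 - 25*184 = -32105 - 1*4600 = -32105 - 4600 = -36705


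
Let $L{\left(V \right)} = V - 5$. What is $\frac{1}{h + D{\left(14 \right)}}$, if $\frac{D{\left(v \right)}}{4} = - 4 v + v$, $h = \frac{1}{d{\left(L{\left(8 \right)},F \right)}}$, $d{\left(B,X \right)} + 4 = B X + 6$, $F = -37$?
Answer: $- \frac{109}{18313} \approx -0.0059521$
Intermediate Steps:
$L{\left(V \right)} = -5 + V$ ($L{\left(V \right)} = V - 5 = -5 + V$)
$d{\left(B,X \right)} = 2 + B X$ ($d{\left(B,X \right)} = -4 + \left(B X + 6\right) = -4 + \left(6 + B X\right) = 2 + B X$)
$h = - \frac{1}{109}$ ($h = \frac{1}{2 + \left(-5 + 8\right) \left(-37\right)} = \frac{1}{2 + 3 \left(-37\right)} = \frac{1}{2 - 111} = \frac{1}{-109} = - \frac{1}{109} \approx -0.0091743$)
$D{\left(v \right)} = - 12 v$ ($D{\left(v \right)} = 4 \left(- 4 v + v\right) = 4 \left(- 3 v\right) = - 12 v$)
$\frac{1}{h + D{\left(14 \right)}} = \frac{1}{- \frac{1}{109} - 168} = \frac{1}{- \frac{18313}{109}} = - \frac{109}{18313}$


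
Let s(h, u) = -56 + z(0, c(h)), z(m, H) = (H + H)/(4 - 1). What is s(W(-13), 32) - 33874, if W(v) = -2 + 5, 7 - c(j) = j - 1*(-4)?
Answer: -33930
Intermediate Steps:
c(j) = 3 - j (c(j) = 7 - (j - 1*(-4)) = 7 - (j + 4) = 7 - (4 + j) = 7 + (-4 - j) = 3 - j)
z(m, H) = 2*H/3 (z(m, H) = (2*H)/3 = (2*H)*(⅓) = 2*H/3)
W(v) = 3
s(h, u) = -54 - 2*h/3 (s(h, u) = -56 + 2*(3 - h)/3 = -56 + (2 - 2*h/3) = -54 - 2*h/3)
s(W(-13), 32) - 33874 = (-54 - ⅔*3) - 33874 = (-54 - 2) - 33874 = -56 - 33874 = -33930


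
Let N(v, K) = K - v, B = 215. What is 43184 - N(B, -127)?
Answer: 43526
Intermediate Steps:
43184 - N(B, -127) = 43184 - (-127 - 1*215) = 43184 - (-127 - 215) = 43184 - 1*(-342) = 43184 + 342 = 43526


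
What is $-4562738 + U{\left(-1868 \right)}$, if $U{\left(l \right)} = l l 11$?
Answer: $33820926$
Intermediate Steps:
$U{\left(l \right)} = 11 l^{2}$ ($U{\left(l \right)} = l^{2} \cdot 11 = 11 l^{2}$)
$-4562738 + U{\left(-1868 \right)} = -4562738 + 11 \left(-1868\right)^{2} = -4562738 + 11 \cdot 3489424 = -4562738 + 38383664 = 33820926$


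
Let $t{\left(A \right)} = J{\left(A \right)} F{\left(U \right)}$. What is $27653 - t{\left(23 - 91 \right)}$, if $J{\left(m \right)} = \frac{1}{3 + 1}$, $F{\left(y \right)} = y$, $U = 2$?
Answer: $\frac{55305}{2} \approx 27653.0$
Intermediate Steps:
$J{\left(m \right)} = \frac{1}{4}$
$t{\left(A \right)} = \frac{1}{2}$ ($t{\left(A \right)} = \frac{1}{4} \cdot 2 = \frac{1}{2}$)
$27653 - t{\left(23 - 91 \right)} = 27653 - \frac{1}{2} = \frac{55305}{2}$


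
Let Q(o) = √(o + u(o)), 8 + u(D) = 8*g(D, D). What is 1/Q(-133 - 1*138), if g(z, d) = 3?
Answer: -I*√255/255 ≈ -0.062622*I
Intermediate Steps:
u(D) = 16 (u(D) = -8 + 8*3 = -8 + 24 = 16)
Q(o) = √(16 + o) (Q(o) = √(o + 16) = √(16 + o))
1/Q(-133 - 1*138) = 1/(√(16 + (-133 - 1*138))) = 1/(√(16 + (-133 - 138))) = 1/(√(16 - 271)) = 1/(√(-255)) = 1/(I*√255) = -I*√255/255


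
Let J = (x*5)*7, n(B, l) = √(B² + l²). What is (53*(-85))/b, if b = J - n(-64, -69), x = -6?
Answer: 946050/35243 - 4505*√8857/35243 ≈ 14.814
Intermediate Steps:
J = -210 (J = -6*5*7 = -30*7 = -210)
b = -210 - √8857 (b = -210 - √((-64)² + (-69)²) = -210 - √(4096 + 4761) = -210 - √8857 ≈ -304.11)
(53*(-85))/b = (53*(-85))/(-210 - √8857) = -4505/(-210 - √8857)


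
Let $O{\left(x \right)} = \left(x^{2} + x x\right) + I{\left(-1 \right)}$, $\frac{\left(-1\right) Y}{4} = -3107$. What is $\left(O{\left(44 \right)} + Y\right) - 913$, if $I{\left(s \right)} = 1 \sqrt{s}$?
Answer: $15387 + i \approx 15387.0 + 1.0 i$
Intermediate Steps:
$Y = 12428$ ($Y = \left(-4\right) \left(-3107\right) = 12428$)
$I{\left(s \right)} = \sqrt{s}$
$O{\left(x \right)} = i + 2 x^{2}$ ($O{\left(x \right)} = \left(x^{2} + x x\right) + \sqrt{-1} = \left(x^{2} + x^{2}\right) + i = 2 x^{2} + i = i + 2 x^{2}$)
$\left(O{\left(44 \right)} + Y\right) - 913 = \left(\left(i + 2 \cdot 44^{2}\right) + 12428\right) - 913 = \left(\left(i + 2 \cdot 1936\right) + 12428\right) - 913 = \left(\left(i + 3872\right) + 12428\right) - 913 = \left(\left(3872 + i\right) + 12428\right) - 913 = \left(16300 + i\right) - 913 = 15387 + i$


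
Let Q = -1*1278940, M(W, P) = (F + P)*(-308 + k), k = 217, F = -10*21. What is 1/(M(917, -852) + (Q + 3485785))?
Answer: 1/2303487 ≈ 4.3412e-7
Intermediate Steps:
F = -210
M(W, P) = 19110 - 91*P (M(W, P) = (-210 + P)*(-308 + 217) = (-210 + P)*(-91) = 19110 - 91*P)
Q = -1278940
1/(M(917, -852) + (Q + 3485785)) = 1/((19110 - 91*(-852)) + (-1278940 + 3485785)) = 1/((19110 + 77532) + 2206845) = 1/(96642 + 2206845) = 1/2303487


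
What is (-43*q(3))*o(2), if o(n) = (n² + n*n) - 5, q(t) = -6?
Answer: 774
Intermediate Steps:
o(n) = -5 + 2*n² (o(n) = (n² + n²) - 5 = 2*n² - 5 = -5 + 2*n²)
(-43*q(3))*o(2) = (-43*(-6))*(-5 + 2*2²) = 258*(-5 + 2*4) = 258*(-5 + 8) = 258*3 = 774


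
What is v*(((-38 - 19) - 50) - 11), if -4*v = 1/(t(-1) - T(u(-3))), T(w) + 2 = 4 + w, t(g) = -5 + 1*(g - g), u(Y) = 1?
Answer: -59/16 ≈ -3.6875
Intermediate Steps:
t(g) = -5 (t(g) = -5 + 1*0 = -5 + 0 = -5)
T(w) = 2 + w (T(w) = -2 + (4 + w) = 2 + w)
v = 1/32 (v = -1/(4*(-5 - (2 + 1))) = -1/(4*(-5 - 1*3)) = -1/(4*(-5 - 3)) = -¼/(-8) = -¼*(-⅛) = 1/32 ≈ 0.031250)
v*(((-38 - 19) - 50) - 11) = (((-38 - 19) - 50) - 11)/32 = ((-57 - 50) - 11)/32 = (-107 - 11)/32 = (1/32)*(-118) = -59/16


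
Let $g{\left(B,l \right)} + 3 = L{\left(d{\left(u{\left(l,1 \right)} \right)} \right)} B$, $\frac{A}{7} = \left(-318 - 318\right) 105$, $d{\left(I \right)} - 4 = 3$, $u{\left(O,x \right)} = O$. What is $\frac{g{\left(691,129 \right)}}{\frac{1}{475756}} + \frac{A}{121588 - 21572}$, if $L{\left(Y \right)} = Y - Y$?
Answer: $- \frac{5098217991}{3572} \approx -1.4273 \cdot 10^{6}$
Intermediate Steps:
$d{\left(I \right)} = 7$ ($d{\left(I \right)} = 4 + 3 = 7$)
$L{\left(Y \right)} = 0$
$A = -467460$ ($A = 7 \left(-318 - 318\right) 105 = 7 \left(\left(-636\right) 105\right) = 7 \left(-66780\right) = -467460$)
$g{\left(B,l \right)} = -3$ ($g{\left(B,l \right)} = -3 + 0 B = -3 + 0 = -3$)
$\frac{g{\left(691,129 \right)}}{\frac{1}{475756}} + \frac{A}{121588 - 21572} = - \frac{3}{\frac{1}{475756}} - \frac{467460}{121588 - 21572} = - 3 \frac{1}{\frac{1}{475756}} - \frac{467460}{100016} = \left(-3\right) 475756 - \frac{16695}{3572} = -1427268 - \frac{16695}{3572} = - \frac{5098217991}{3572}$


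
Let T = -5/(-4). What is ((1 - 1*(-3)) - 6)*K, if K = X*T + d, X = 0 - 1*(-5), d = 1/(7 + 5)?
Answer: -38/3 ≈ -12.667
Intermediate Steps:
d = 1/12 ≈ 0.083333
X = 5 (X = 0 + 5 = 5)
T = 5/4 (T = -5*(-1/4) = 5/4 ≈ 1.2500)
K = 19/3 (K = 5*(5/4) + 1/12 = 25/4 + 1/12 = 19/3 ≈ 6.3333)
((1 - 1*(-3)) - 6)*K = ((1 - 1*(-3)) - 6)*(19/3) = ((1 + 3) - 6)*(19/3) = (4 - 6)*(19/3) = -2*19/3 = -38/3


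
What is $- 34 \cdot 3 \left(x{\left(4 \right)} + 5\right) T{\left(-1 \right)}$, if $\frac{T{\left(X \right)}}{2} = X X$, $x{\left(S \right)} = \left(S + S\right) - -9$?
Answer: $-4488$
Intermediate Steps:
$x{\left(S \right)} = 9 + 2 S$ ($x{\left(S \right)} = 2 S + 9 = 9 + 2 S$)
$T{\left(X \right)} = 2 X^{2}$ ($T{\left(X \right)} = 2 X X = 2 X^{2}$)
$- 34 \cdot 3 \left(x{\left(4 \right)} + 5\right) T{\left(-1 \right)} = - 34 \cdot 3 \left(\left(9 + 2 \cdot 4\right) + 5\right) 2 \left(-1\right)^{2} = - 34 \cdot 3 \left(\left(9 + 8\right) + 5\right) 2 \cdot 1 = - 34 \cdot 3 \left(17 + 5\right) 2 = - 34 \cdot 3 \cdot 22 \cdot 2 = \left(-34\right) 66 \cdot 2 = \left(-2244\right) 2 = -4488$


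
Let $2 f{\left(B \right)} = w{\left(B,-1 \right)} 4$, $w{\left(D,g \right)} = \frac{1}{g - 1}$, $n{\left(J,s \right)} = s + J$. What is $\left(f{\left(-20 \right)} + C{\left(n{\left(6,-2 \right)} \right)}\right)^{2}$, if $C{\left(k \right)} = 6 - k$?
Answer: $1$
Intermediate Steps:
$n{\left(J,s \right)} = J + s$
$w{\left(D,g \right)} = \frac{1}{-1 + g}$
$f{\left(B \right)} = -1$ ($f{\left(B \right)} = \frac{\frac{1}{-1 - 1} \cdot 4}{2} = \frac{\frac{1}{-2} \cdot 4}{2} = \frac{\left(- \frac{1}{2}\right) 4}{2} = \frac{1}{2} \left(-2\right) = -1$)
$\left(f{\left(-20 \right)} + C{\left(n{\left(6,-2 \right)} \right)}\right)^{2} = \left(-1 + \left(6 - \left(6 - 2\right)\right)\right)^{2} = \left(-1 + \left(6 - 4\right)\right)^{2} = \left(-1 + 2\right)^{2} = 1^{2} = 1$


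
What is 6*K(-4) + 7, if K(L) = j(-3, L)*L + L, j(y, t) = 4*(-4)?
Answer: 367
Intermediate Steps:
j(y, t) = -16
K(L) = -15*L (K(L) = -16*L + L = -15*L)
6*K(-4) + 7 = 6*(-15*(-4)) + 7 = 6*60 + 7 = 360 + 7 = 367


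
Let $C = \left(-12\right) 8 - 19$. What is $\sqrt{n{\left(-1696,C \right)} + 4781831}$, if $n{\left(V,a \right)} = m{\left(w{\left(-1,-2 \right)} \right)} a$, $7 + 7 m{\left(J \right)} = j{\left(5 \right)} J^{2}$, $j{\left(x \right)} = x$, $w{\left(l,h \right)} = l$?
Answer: $\frac{\sqrt{234311329}}{7} \approx 2186.7$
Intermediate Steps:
$C = -115$ ($C = -96 - 19 = -115$)
$m{\left(J \right)} = -1 + \frac{5 J^{2}}{7}$
$n{\left(V,a \right)} = - \frac{2 a}{7}$ ($n{\left(V,a \right)} = \left(-1 + \frac{5 \left(-1\right)^{2}}{7}\right) a = \left(-1 + \frac{5}{7} \cdot 1\right) a = \left(-1 + \frac{5}{7}\right) a = - \frac{2 a}{7}$)
$\sqrt{n{\left(-1696,C \right)} + 4781831} = \sqrt{\left(- \frac{2}{7}\right) \left(-115\right) + 4781831} = \sqrt{\frac{230}{7} + 4781831} = \sqrt{\frac{33473047}{7}} = \frac{\sqrt{234311329}}{7}$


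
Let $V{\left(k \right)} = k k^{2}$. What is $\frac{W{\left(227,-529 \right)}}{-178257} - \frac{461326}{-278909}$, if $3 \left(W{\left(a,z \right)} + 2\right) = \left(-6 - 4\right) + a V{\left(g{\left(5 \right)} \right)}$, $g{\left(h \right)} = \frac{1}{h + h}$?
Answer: $\frac{246708165577657}{149152444839000} \approx 1.6541$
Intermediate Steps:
$g{\left(h \right)} = \frac{1}{2 h}$
$V{\left(k \right)} = k^{3}$
$W{\left(a,z \right)} = - \frac{16}{3} + \frac{a}{3000}$ ($W{\left(a,z \right)} = -2 + \frac{\left(-6 - 4\right) + a \left(\frac{1}{2 \cdot 5}\right)^{3}}{3} = -2 + \frac{-10 + a \left(\frac{1}{2} \cdot \frac{1}{5}\right)^{3}}{3} = -2 + \frac{-10 + \frac{a}{1000}}{3} = -2 + \left(- \frac{10}{3} + \frac{a}{3000}\right) = - \frac{16}{3} + \frac{a}{3000}$)
$\frac{W{\left(227,-529 \right)}}{-178257} - \frac{461326}{-278909} = \frac{- \frac{16}{3} + \frac{1}{3000} \cdot 227}{-178257} - \frac{461326}{-278909} = \left(- \frac{16}{3} + \frac{227}{3000}\right) \left(- \frac{1}{178257}\right) - - \frac{461326}{278909} = \left(- \frac{15773}{3000}\right) \left(- \frac{1}{178257}\right) + \frac{461326}{278909} = \frac{15773}{534771000} + \frac{461326}{278909} = \frac{246708165577657}{149152444839000}$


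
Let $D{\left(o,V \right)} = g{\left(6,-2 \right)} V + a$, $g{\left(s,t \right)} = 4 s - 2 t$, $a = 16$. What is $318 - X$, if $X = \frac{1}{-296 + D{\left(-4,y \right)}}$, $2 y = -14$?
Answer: $\frac{151369}{476} \approx 318.0$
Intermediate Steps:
$y = -7$ ($y = \frac{1}{2} \left(-14\right) = -7$)
$g{\left(s,t \right)} = - 2 t + 4 s$
$D{\left(o,V \right)} = 16 + 28 V$ ($D{\left(o,V \right)} = \left(\left(-2\right) \left(-2\right) + 4 \cdot 6\right) V + 16 = \left(4 + 24\right) V + 16 = 28 V + 16 = 16 + 28 V$)
$X = - \frac{1}{476}$ ($X = \frac{1}{-296 + \left(16 + 28 \left(-7\right)\right)} = \frac{1}{-296 + \left(16 - 196\right)} = \frac{1}{-296 - 180} = \frac{1}{-476} = - \frac{1}{476} \approx -0.0021008$)
$318 - X = 318 - - \frac{1}{476} = 318 + \frac{1}{476} = \frac{151369}{476}$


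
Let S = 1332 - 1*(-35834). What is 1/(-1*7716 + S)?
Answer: 1/29450 ≈ 3.3956e-5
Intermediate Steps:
S = 37166 (S = 1332 + 35834 = 37166)
1/(-1*7716 + S) = 1/(-1*7716 + 37166) = 1/(-7716 + 37166) = 1/29450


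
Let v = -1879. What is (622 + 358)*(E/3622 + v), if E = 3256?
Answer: -3333216180/1811 ≈ -1.8405e+6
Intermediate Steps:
(622 + 358)*(E/3622 + v) = (622 + 358)*(3256/3622 - 1879) = 980*(3256*(1/3622) - 1879) = 980*(1628/1811 - 1879) = 980*(-3401241/1811) = -3333216180/1811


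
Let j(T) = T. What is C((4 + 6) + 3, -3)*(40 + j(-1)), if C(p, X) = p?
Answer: 507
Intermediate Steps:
C((4 + 6) + 3, -3)*(40 + j(-1)) = ((4 + 6) + 3)*(40 - 1) = (10 + 3)*39 = 13*39 = 507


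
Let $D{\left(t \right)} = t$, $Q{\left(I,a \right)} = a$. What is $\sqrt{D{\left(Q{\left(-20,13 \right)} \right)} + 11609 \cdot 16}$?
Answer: $\sqrt{185757} \approx 431.0$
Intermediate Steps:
$\sqrt{D{\left(Q{\left(-20,13 \right)} \right)} + 11609 \cdot 16} = \sqrt{13 + 11609 \cdot 16} = \sqrt{13 + 185744} = \sqrt{185757}$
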